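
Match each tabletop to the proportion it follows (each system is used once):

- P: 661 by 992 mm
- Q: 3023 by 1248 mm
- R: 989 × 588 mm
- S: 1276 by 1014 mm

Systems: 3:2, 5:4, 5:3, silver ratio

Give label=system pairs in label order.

Ratios: P ≈ 1.501; Q ≈ 2.422; R ≈ 1.682; S ≈ 1.258.
Targets: 3:2 ≈ 1.500; 5:4 ≈ 1.250; 5:3 ≈ 1.667; silver ratio ≈ 2.414.

P=3:2, Q=silver ratio, R=5:3, S=5:4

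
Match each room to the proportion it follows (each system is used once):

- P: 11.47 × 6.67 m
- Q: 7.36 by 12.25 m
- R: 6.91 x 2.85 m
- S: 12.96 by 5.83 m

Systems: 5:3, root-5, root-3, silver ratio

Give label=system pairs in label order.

Ratios: P ≈ 1.720; Q ≈ 1.664; R ≈ 2.425; S ≈ 2.223.
Targets: 5:3 ≈ 1.667; root-5 ≈ 2.236; root-3 ≈ 1.732; silver ratio ≈ 2.414.

P=root-3, Q=5:3, R=silver ratio, S=root-5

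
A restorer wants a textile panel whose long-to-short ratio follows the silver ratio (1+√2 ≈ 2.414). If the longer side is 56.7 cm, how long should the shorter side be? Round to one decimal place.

23.5 cm

silver ratio ≈ 2.41421.
Shorter side = 56.7 ÷ 2.41421 ≈ 23.486 → 23.5 cm.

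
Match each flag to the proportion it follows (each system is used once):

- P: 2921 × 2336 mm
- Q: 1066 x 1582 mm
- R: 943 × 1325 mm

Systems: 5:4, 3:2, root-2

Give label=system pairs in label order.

Ratios: P ≈ 1.250; Q ≈ 1.484; R ≈ 1.405.
Targets: 5:4 ≈ 1.250; 3:2 ≈ 1.500; root-2 ≈ 1.414.

P=5:4, Q=3:2, R=root-2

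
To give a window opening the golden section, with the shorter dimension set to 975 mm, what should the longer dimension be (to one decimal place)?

golden ratio ≈ 1.61803.
Longer side = 975 × 1.61803 ≈ 1577.579 → 1577.6 mm.

1577.6 mm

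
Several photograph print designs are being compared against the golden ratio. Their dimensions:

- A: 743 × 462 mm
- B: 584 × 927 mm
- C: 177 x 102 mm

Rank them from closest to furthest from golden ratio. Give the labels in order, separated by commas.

Ratios: A = 743 / 462 ≈ 1.608; B = 927 / 584 ≈ 1.587; C = 177 / 102 ≈ 1.735.
|Δ from 1.618|: A 0.010; B 0.031; C 0.117.

A, B, C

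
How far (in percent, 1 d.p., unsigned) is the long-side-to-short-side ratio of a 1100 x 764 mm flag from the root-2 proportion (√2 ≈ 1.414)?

Ratio = 1100 / 764 ≈ 1.4398.
Ideal root-2 ≈ 1.4142. |1.4398 − 1.4142| / 1.4142 ≈ 1.81% → 1.8%.

1.8%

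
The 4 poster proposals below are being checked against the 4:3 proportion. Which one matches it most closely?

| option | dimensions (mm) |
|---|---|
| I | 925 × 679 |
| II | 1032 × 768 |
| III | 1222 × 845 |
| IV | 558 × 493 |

II

Target 4:3 ≈ 1.333.
I: 1.362 (Δ0.029)  II: 1.344 (Δ0.011)  III: 1.446 (Δ0.113)  IV: 1.132 (Δ0.201)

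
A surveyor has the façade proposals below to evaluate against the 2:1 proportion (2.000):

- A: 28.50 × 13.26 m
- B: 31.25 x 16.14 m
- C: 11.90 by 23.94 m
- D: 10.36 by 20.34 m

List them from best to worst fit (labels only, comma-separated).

C, D, B, A

Ratios: A = 28.50 / 13.26 ≈ 2.149; B = 31.25 / 16.14 ≈ 1.936; C = 23.94 / 11.90 ≈ 2.012; D = 20.34 / 10.36 ≈ 1.963.
|Δ from 2.000|: A 0.149; B 0.064; C 0.012; D 0.037.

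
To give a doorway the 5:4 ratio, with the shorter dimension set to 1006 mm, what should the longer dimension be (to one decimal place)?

5:4 = 1.25000.
Longer side = 1006 × 1.25000 ≈ 1257.500 → 1257.5 mm.

1257.5 mm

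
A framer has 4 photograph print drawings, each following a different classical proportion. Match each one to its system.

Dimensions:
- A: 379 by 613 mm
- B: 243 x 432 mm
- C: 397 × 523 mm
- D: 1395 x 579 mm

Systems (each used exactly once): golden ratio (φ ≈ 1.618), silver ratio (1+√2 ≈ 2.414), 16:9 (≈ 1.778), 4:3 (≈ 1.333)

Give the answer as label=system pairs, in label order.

A=golden ratio, B=16:9, C=4:3, D=silver ratio

Ratios: A ≈ 1.617; B ≈ 1.778; C ≈ 1.317; D ≈ 2.409.
Targets: golden ratio ≈ 1.618; silver ratio ≈ 2.414; 16:9 ≈ 1.778; 4:3 ≈ 1.333.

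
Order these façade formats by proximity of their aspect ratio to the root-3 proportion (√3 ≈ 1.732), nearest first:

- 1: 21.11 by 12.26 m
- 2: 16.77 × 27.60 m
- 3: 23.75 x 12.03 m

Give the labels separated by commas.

1, 2, 3

Ratios: 1 = 21.11 / 12.26 ≈ 1.722; 2 = 27.60 / 16.77 ≈ 1.646; 3 = 23.75 / 12.03 ≈ 1.974.
|Δ from 1.732|: 1 0.010; 2 0.086; 3 0.242.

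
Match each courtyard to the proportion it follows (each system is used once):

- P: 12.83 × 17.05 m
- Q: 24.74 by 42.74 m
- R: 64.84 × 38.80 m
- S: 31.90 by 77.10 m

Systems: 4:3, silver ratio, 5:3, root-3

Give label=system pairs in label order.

P = 17.05/12.83 ≈ 1.329 → 4:3 (1.333)
Q = 42.74/24.74 ≈ 1.728 → root-3 (1.732)
R = 64.84/38.80 ≈ 1.671 → 5:3 (1.667)
S = 77.10/31.90 ≈ 2.417 → silver ratio (2.414)

P=4:3, Q=root-3, R=5:3, S=silver ratio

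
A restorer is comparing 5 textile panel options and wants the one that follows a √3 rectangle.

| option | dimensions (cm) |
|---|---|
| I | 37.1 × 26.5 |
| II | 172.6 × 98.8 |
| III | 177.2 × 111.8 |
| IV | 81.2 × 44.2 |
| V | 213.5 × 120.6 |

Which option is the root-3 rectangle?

II

Ratios (long/short): I ≈ 1.400; II ≈ 1.747; III ≈ 1.585; IV ≈ 1.837; V ≈ 1.770.
root-3 ≈ 1.732; option II is nearest (Δ 0.015).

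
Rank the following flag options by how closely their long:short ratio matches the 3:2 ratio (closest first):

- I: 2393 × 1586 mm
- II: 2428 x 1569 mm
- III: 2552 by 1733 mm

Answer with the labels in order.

I: 2393/1586 ≈ 1.509 → |1.509 − 1.500| = 0.009
II: 2428/1569 ≈ 1.547 → |1.547 − 1.500| = 0.047
III: 2552/1733 ≈ 1.473 → |1.473 − 1.500| = 0.027

I, III, II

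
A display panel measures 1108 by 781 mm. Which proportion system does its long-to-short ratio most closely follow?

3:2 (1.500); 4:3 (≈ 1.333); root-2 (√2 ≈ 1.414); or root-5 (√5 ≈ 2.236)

root-2

1108/781 ≈ 1.419. Nearest candidates are root-2 (1.414, off by 0.005) and 3:2 (1.500, off by 0.081).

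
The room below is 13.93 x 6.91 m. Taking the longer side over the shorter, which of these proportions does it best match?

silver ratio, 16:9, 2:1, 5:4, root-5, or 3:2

Ratio = 13.93 / 6.91 ≈ 2.016.
Distances: silver ratio 2.414 (Δ 0.398); 16:9 1.778 (Δ 0.238); 2:1 2.000 (Δ 0.016); 5:4 1.250 (Δ 0.766); root-5 2.236 (Δ 0.220); 3:2 1.500 (Δ 0.516).

2:1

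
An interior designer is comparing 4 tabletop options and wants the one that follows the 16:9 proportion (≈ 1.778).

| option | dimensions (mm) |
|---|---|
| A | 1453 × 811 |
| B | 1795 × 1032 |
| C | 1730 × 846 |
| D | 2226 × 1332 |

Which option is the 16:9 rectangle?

A

Ratios (long/short): A ≈ 1.792; B ≈ 1.739; C ≈ 2.045; D ≈ 1.671.
16:9 ≈ 1.778; option A is nearest (Δ 0.014).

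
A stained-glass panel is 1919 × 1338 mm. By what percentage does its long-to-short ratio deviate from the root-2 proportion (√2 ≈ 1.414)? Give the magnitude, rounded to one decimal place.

1.4%

Ratio = 1919 / 1338 ≈ 1.4342.
Ideal root-2 ≈ 1.4142. |1.4342 − 1.4142| / 1.4142 ≈ 1.41% → 1.4%.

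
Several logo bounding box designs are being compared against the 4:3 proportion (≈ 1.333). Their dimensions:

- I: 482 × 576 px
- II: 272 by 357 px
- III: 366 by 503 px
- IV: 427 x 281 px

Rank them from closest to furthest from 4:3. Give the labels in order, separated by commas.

II, III, I, IV

I: 576/482 ≈ 1.195 → |1.195 − 1.333| = 0.138
II: 357/272 ≈ 1.312 → |1.312 − 1.333| = 0.021
III: 503/366 ≈ 1.374 → |1.374 − 1.333| = 0.041
IV: 427/281 ≈ 1.520 → |1.520 − 1.333| = 0.187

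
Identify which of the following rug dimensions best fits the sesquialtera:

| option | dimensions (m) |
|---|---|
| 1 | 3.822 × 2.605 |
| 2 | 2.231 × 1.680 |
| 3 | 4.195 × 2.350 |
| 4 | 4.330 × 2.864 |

Target 3:2 ≈ 1.500.
1: 1.467 (Δ0.033)  2: 1.328 (Δ0.172)  3: 1.785 (Δ0.285)  4: 1.512 (Δ0.012)

4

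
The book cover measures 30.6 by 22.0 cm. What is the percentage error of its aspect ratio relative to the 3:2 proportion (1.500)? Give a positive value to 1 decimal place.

Ratio = 30.6 / 22.0 ≈ 1.3909.
Ideal 3:2 = 1.5000. |1.3909 − 1.5000| / 1.5000 ≈ 7.27% → 7.3%.

7.3%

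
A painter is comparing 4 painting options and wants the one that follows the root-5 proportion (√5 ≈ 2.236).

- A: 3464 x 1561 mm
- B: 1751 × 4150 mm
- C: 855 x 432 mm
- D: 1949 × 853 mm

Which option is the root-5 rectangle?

Ratios (long/short): A ≈ 2.219; B ≈ 2.370; C ≈ 1.979; D ≈ 2.285.
root-5 ≈ 2.236; option A is nearest (Δ 0.017).

A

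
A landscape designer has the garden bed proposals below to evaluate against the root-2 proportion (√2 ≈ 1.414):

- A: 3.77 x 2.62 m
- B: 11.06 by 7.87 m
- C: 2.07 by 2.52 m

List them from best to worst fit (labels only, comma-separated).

B, A, C

Ratios: A = 3.77 / 2.62 ≈ 1.439; B = 11.06 / 7.87 ≈ 1.405; C = 2.52 / 2.07 ≈ 1.217.
|Δ from 1.414|: A 0.025; B 0.009; C 0.197.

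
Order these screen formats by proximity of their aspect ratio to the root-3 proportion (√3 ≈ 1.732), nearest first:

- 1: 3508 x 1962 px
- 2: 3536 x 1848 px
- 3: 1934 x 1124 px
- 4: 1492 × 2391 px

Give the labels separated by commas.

Ratios: 1 = 3508 / 1962 ≈ 1.788; 2 = 3536 / 1848 ≈ 1.913; 3 = 1934 / 1124 ≈ 1.721; 4 = 2391 / 1492 ≈ 1.603.
|Δ from 1.732|: 1 0.056; 2 0.181; 3 0.011; 4 0.129.

3, 1, 4, 2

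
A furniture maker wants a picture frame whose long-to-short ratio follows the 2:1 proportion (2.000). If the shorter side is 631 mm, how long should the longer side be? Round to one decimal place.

1262.0 mm

2:1 = 2.00000.
Longer side = 631 × 2.00000 ≈ 1262.000 → 1262.0 mm.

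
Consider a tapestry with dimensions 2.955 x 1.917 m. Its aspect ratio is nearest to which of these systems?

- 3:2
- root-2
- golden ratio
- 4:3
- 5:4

3:2

Ratio = 2.955 / 1.917 ≈ 1.541.
Distances: 3:2 1.500 (Δ 0.041); root-2 1.414 (Δ 0.127); golden ratio 1.618 (Δ 0.077); 4:3 1.333 (Δ 0.208); 5:4 1.250 (Δ 0.291).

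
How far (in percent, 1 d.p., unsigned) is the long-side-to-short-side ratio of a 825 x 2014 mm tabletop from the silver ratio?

Ratio = 2014 / 825 ≈ 2.4412.
Ideal silver ratio ≈ 2.4142. |2.4412 − 2.4142| / 2.4142 ≈ 1.12% → 1.1%.

1.1%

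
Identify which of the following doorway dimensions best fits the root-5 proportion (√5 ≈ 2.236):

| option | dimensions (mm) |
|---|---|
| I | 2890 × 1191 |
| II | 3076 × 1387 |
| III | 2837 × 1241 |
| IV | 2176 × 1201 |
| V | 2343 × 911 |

II

Target root-5 ≈ 2.236.
I: 2.427 (Δ0.191)  II: 2.218 (Δ0.018)  III: 2.286 (Δ0.050)  IV: 1.812 (Δ0.424)  V: 2.572 (Δ0.336)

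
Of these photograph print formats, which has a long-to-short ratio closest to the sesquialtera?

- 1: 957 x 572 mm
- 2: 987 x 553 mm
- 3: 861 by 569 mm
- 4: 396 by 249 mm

3

Target 3:2 ≈ 1.500.
1: 1.673 (Δ0.173)  2: 1.785 (Δ0.285)  3: 1.513 (Δ0.013)  4: 1.590 (Δ0.090)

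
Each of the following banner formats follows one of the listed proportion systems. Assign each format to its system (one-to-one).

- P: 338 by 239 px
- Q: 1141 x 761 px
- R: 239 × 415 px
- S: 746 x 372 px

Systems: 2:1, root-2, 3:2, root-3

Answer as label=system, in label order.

P=root-2, Q=3:2, R=root-3, S=2:1

Ratios: P ≈ 1.414; Q ≈ 1.499; R ≈ 1.736; S ≈ 2.005.
Targets: 2:1 ≈ 2.000; root-2 ≈ 1.414; 3:2 ≈ 1.500; root-3 ≈ 1.732.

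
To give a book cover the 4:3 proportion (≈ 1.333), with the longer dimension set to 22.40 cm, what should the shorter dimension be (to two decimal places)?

16.80 cm

4:3 ≈ 1.33333.
Shorter side = 22.40 ÷ 1.33333 ≈ 16.8000 → 16.80 cm.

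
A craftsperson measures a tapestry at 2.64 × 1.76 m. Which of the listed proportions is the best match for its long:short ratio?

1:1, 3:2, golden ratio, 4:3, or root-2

Ratio = 2.64 / 1.76 ≈ 1.500.
Distances: 1:1 1.000 (Δ 0.500); 3:2 1.500 (Δ 0.000); golden ratio 1.618 (Δ 0.118); 4:3 1.333 (Δ 0.167); root-2 1.414 (Δ 0.086).

3:2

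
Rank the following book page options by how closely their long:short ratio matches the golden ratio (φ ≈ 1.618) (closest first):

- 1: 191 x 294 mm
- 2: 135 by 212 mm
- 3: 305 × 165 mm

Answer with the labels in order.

1: 294/191 ≈ 1.539 → |1.539 − 1.618| = 0.079
2: 212/135 ≈ 1.570 → |1.570 − 1.618| = 0.048
3: 305/165 ≈ 1.848 → |1.848 − 1.618| = 0.230

2, 1, 3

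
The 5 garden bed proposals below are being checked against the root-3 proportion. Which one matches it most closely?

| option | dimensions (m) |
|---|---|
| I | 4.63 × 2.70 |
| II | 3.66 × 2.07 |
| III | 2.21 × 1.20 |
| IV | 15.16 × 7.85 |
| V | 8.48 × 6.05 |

I

Target root-3 ≈ 1.732.
I: 1.715 (Δ0.017)  II: 1.768 (Δ0.036)  III: 1.842 (Δ0.110)  IV: 1.931 (Δ0.199)  V: 1.402 (Δ0.330)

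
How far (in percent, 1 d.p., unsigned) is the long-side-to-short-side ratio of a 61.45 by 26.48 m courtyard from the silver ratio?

Ratio = 61.45 / 26.48 ≈ 2.3206.
Ideal silver ratio ≈ 2.4142. |2.3206 − 2.4142| / 2.4142 ≈ 3.88% → 3.9%.

3.9%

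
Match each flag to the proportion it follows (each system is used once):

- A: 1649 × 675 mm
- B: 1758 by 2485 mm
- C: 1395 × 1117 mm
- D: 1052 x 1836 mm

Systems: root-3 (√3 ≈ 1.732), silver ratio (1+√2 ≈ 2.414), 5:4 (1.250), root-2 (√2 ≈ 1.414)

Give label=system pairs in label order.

A = 1649/675 ≈ 2.443 → silver ratio (2.414)
B = 2485/1758 ≈ 1.414 → root-2 (1.414)
C = 1395/1117 ≈ 1.249 → 5:4 (1.250)
D = 1836/1052 ≈ 1.745 → root-3 (1.732)

A=silver ratio, B=root-2, C=5:4, D=root-3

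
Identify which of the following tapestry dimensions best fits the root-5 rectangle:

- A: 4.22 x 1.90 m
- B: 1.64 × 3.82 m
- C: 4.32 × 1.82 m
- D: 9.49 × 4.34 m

A

Ratios (long/short): A ≈ 2.221; B ≈ 2.329; C ≈ 2.374; D ≈ 2.187.
root-5 ≈ 2.236; option A is nearest (Δ 0.015).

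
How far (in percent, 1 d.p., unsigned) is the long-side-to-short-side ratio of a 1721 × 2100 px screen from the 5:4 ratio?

Ratio = 2100 / 1721 ≈ 1.2202.
Ideal 5:4 = 1.2500. |1.2202 − 1.2500| / 1.2500 ≈ 2.38% → 2.4%.

2.4%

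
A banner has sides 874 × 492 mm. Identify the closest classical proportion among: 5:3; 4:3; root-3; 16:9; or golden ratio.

16:9

Ratio = 874 / 492 ≈ 1.776.
Distances: 5:3 1.667 (Δ 0.109); 4:3 1.333 (Δ 0.443); root-3 1.732 (Δ 0.044); 16:9 1.778 (Δ 0.002); golden ratio 1.618 (Δ 0.158).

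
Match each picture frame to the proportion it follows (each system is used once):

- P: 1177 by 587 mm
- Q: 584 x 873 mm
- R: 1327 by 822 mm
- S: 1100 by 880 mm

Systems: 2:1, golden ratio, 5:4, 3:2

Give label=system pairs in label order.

P=2:1, Q=3:2, R=golden ratio, S=5:4

Ratios: P ≈ 2.005; Q ≈ 1.495; R ≈ 1.614; S ≈ 1.250.
Targets: 2:1 ≈ 2.000; golden ratio ≈ 1.618; 5:4 ≈ 1.250; 3:2 ≈ 1.500.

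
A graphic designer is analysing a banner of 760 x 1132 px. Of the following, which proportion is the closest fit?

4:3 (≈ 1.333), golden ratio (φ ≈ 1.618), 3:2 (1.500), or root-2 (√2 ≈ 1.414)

1132/760 ≈ 1.489. Nearest candidates are 3:2 (1.500, off by 0.011) and root-2 (1.414, off by 0.075).

3:2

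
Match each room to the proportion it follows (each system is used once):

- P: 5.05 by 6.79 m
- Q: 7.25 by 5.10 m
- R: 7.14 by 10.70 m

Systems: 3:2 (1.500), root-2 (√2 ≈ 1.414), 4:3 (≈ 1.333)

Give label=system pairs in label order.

Ratios: P ≈ 1.345; Q ≈ 1.422; R ≈ 1.499.
Targets: 3:2 ≈ 1.500; root-2 ≈ 1.414; 4:3 ≈ 1.333.

P=4:3, Q=root-2, R=3:2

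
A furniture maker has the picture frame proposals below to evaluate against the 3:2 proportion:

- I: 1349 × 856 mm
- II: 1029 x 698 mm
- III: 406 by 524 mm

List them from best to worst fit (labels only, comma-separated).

II, I, III

I: 1349/856 ≈ 1.576 → |1.576 − 1.500| = 0.076
II: 1029/698 ≈ 1.474 → |1.474 − 1.500| = 0.026
III: 524/406 ≈ 1.291 → |1.291 − 1.500| = 0.209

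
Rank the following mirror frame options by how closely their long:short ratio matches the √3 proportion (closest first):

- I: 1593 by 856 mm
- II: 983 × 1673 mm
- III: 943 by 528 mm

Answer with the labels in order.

Ratios: I = 1593 / 856 ≈ 1.861; II = 1673 / 983 ≈ 1.702; III = 943 / 528 ≈ 1.786.
|Δ from 1.732|: I 0.129; II 0.030; III 0.054.

II, III, I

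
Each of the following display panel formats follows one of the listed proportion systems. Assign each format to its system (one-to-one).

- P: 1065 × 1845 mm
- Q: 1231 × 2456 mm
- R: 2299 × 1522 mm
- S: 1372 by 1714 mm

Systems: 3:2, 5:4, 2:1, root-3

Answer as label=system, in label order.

P=root-3, Q=2:1, R=3:2, S=5:4

P = 1845/1065 ≈ 1.732 → root-3 (1.732)
Q = 2456/1231 ≈ 1.995 → 2:1 (2.000)
R = 2299/1522 ≈ 1.511 → 3:2 (1.500)
S = 1714/1372 ≈ 1.249 → 5:4 (1.250)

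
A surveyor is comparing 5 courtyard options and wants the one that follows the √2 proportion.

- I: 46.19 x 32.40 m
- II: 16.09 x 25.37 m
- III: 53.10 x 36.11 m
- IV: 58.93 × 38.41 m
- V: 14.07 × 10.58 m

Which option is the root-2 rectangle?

I

Ratios (long/short): I ≈ 1.426; II ≈ 1.577; III ≈ 1.471; IV ≈ 1.534; V ≈ 1.330.
root-2 ≈ 1.414; option I is nearest (Δ 0.012).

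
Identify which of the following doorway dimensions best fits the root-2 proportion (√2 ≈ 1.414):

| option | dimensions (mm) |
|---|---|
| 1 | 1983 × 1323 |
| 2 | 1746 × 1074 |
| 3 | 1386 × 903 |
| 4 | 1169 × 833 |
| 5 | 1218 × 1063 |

Ratios (long/short): 1 ≈ 1.499; 2 ≈ 1.626; 3 ≈ 1.535; 4 ≈ 1.403; 5 ≈ 1.146.
root-2 ≈ 1.414; option 4 is nearest (Δ 0.011).

4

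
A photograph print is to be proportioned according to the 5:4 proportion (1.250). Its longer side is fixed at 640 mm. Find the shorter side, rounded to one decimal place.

512.0 mm

5:4 = 1.25000.
Shorter side = 640 ÷ 1.25000 ≈ 512.000 → 512.0 mm.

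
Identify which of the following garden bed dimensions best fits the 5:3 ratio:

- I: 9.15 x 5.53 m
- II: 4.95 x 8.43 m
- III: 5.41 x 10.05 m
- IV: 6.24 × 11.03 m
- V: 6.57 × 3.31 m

Ratios (long/short): I ≈ 1.655; II ≈ 1.703; III ≈ 1.858; IV ≈ 1.768; V ≈ 1.985.
5:3 ≈ 1.667; option I is nearest (Δ 0.012).

I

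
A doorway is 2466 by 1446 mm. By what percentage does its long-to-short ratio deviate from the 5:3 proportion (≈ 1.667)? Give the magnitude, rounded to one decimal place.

2.3%

Ratio = 2466 / 1446 ≈ 1.7054.
Ideal 5:3 ≈ 1.6667. |1.7054 − 1.6667| / 1.6667 ≈ 2.32% → 2.3%.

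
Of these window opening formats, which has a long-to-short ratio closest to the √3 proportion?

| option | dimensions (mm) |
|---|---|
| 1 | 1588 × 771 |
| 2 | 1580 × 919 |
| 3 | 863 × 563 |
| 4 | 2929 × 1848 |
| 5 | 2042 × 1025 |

Target root-3 ≈ 1.732.
1: 2.060 (Δ0.328)  2: 1.719 (Δ0.013)  3: 1.533 (Δ0.199)  4: 1.585 (Δ0.147)  5: 1.992 (Δ0.260)

2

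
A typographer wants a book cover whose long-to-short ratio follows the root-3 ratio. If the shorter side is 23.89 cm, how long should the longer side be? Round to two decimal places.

root-3 ≈ 1.73205.
Longer side = 23.89 × 1.73205 ≈ 41.3787 → 41.38 cm.

41.38 cm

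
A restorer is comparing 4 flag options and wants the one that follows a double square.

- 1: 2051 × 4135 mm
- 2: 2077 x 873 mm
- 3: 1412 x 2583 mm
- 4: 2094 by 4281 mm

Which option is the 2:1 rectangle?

Target 2:1 ≈ 2.000.
1: 2.016 (Δ0.016)  2: 2.379 (Δ0.379)  3: 1.829 (Δ0.171)  4: 2.044 (Δ0.044)

1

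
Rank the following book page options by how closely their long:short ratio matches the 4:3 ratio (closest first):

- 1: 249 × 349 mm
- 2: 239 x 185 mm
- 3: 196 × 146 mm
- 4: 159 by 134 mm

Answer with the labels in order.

3, 2, 1, 4

1: 349/249 ≈ 1.402 → |1.402 − 1.333| = 0.069
2: 239/185 ≈ 1.292 → |1.292 − 1.333| = 0.041
3: 196/146 ≈ 1.342 → |1.342 − 1.333| = 0.009
4: 159/134 ≈ 1.187 → |1.187 − 1.333| = 0.146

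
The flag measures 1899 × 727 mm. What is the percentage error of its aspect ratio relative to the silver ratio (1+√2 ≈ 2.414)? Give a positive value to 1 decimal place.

8.2%

Ratio = 1899 / 727 ≈ 2.6121.
Ideal silver ratio ≈ 2.4142. |2.6121 − 2.4142| / 2.4142 ≈ 8.20% → 8.2%.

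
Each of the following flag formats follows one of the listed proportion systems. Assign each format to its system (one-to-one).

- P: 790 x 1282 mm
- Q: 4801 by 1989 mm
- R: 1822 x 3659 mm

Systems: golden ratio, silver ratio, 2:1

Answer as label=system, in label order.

P = 1282/790 ≈ 1.623 → golden ratio (1.618)
Q = 4801/1989 ≈ 2.414 → silver ratio (2.414)
R = 3659/1822 ≈ 2.008 → 2:1 (2.000)

P=golden ratio, Q=silver ratio, R=2:1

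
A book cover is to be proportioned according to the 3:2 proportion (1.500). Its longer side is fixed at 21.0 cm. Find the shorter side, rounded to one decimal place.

14.0 cm

3:2 = 1.50000.
Shorter side = 21.0 ÷ 1.50000 ≈ 14.000 → 14.0 cm.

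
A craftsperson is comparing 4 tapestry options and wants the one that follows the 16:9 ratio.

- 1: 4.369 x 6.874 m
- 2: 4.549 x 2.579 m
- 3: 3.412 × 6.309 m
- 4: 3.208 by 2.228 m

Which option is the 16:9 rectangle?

2

Target 16:9 ≈ 1.778.
1: 1.573 (Δ0.205)  2: 1.764 (Δ0.014)  3: 1.849 (Δ0.071)  4: 1.440 (Δ0.338)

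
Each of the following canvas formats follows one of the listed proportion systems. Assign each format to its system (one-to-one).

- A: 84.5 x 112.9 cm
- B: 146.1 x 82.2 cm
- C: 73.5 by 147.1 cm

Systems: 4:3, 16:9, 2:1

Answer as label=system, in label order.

A=4:3, B=16:9, C=2:1

A = 112.9/84.5 ≈ 1.336 → 4:3 (1.333)
B = 146.1/82.2 ≈ 1.777 → 16:9 (1.778)
C = 147.1/73.5 ≈ 2.001 → 2:1 (2.000)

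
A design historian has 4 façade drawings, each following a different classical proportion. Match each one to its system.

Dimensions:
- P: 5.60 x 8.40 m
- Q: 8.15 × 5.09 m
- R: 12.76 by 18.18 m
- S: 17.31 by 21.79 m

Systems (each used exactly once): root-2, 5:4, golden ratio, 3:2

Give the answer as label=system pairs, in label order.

P=3:2, Q=golden ratio, R=root-2, S=5:4

P = 8.40/5.60 ≈ 1.500 → 3:2 (1.500)
Q = 8.15/5.09 ≈ 1.601 → golden ratio (1.618)
R = 18.18/12.76 ≈ 1.425 → root-2 (1.414)
S = 21.79/17.31 ≈ 1.259 → 5:4 (1.250)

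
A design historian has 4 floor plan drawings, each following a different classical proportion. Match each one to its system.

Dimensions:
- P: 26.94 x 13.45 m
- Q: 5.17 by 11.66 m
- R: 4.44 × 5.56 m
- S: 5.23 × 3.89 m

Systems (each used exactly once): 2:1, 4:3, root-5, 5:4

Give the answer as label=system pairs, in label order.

Ratios: P ≈ 2.003; Q ≈ 2.255; R ≈ 1.252; S ≈ 1.344.
Targets: 2:1 ≈ 2.000; 4:3 ≈ 1.333; root-5 ≈ 2.236; 5:4 ≈ 1.250.

P=2:1, Q=root-5, R=5:4, S=4:3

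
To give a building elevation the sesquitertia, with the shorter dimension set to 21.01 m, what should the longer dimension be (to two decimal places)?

28.01 m

4:3 ≈ 1.33333.
Longer side = 21.01 × 1.33333 ≈ 28.0133 → 28.01 m.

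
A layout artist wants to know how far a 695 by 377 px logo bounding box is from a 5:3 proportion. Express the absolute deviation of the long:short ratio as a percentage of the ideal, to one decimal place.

10.6%

Ratio = 695 / 377 ≈ 1.8435.
Ideal 5:3 ≈ 1.6667. |1.8435 − 1.6667| / 1.6667 ≈ 10.61% → 10.6%.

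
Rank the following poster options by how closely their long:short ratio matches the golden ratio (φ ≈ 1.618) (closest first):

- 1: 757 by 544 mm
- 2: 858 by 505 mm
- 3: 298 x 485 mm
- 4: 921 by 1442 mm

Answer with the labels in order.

3, 4, 2, 1

Ratios: 1 = 757 / 544 ≈ 1.392; 2 = 858 / 505 ≈ 1.699; 3 = 485 / 298 ≈ 1.628; 4 = 1442 / 921 ≈ 1.566.
|Δ from 1.618|: 1 0.226; 2 0.081; 3 0.010; 4 0.052.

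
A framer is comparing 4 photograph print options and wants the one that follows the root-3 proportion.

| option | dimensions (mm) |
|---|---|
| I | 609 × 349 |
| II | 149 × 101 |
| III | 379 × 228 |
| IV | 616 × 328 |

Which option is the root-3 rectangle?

Ratios (long/short): I ≈ 1.745; II ≈ 1.475; III ≈ 1.662; IV ≈ 1.878.
root-3 ≈ 1.732; option I is nearest (Δ 0.013).

I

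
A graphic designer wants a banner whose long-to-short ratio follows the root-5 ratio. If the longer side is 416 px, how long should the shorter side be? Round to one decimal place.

186.0 px

root-5 ≈ 2.23607.
Shorter side = 416 ÷ 2.23607 ≈ 186.041 → 186.0 px.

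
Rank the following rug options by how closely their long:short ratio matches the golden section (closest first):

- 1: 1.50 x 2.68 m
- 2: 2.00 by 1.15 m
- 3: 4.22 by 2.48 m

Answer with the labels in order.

3, 2, 1

Ratios: 1 = 2.68 / 1.50 ≈ 1.787; 2 = 2.00 / 1.15 ≈ 1.739; 3 = 4.22 / 2.48 ≈ 1.702.
|Δ from 1.618|: 1 0.169; 2 0.121; 3 0.084.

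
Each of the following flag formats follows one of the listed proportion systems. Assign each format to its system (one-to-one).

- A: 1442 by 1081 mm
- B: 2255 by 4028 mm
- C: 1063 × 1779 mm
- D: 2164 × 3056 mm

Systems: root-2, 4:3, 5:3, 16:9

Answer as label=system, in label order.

A=4:3, B=16:9, C=5:3, D=root-2

Ratios: A ≈ 1.334; B ≈ 1.786; C ≈ 1.674; D ≈ 1.412.
Targets: root-2 ≈ 1.414; 4:3 ≈ 1.333; 5:3 ≈ 1.667; 16:9 ≈ 1.778.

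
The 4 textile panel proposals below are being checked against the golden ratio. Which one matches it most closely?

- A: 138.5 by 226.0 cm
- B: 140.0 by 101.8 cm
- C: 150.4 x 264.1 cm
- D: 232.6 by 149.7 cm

A

Ratios (long/short): A ≈ 1.632; B ≈ 1.375; C ≈ 1.756; D ≈ 1.554.
golden ratio ≈ 1.618; option A is nearest (Δ 0.014).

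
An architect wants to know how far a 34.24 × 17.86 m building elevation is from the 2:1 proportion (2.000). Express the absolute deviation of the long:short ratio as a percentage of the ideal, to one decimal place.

4.1%

Ratio = 34.24 / 17.86 ≈ 1.9171.
Ideal 2:1 = 2.0000. |1.9171 − 2.0000| / 2.0000 ≈ 4.14% → 4.1%.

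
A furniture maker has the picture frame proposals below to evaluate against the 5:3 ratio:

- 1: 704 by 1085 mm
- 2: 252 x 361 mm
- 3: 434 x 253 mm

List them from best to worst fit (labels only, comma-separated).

Ratios: 1 = 1085 / 704 ≈ 1.541; 2 = 361 / 252 ≈ 1.433; 3 = 434 / 253 ≈ 1.715.
|Δ from 1.667|: 1 0.126; 2 0.234; 3 0.048.

3, 1, 2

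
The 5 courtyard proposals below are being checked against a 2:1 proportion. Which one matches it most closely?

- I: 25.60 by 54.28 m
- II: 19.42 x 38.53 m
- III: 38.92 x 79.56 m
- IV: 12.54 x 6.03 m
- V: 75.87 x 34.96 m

II

Ratios (long/short): I ≈ 2.120; II ≈ 1.984; III ≈ 2.044; IV ≈ 2.080; V ≈ 2.170.
2:1 ≈ 2.000; option II is nearest (Δ 0.016).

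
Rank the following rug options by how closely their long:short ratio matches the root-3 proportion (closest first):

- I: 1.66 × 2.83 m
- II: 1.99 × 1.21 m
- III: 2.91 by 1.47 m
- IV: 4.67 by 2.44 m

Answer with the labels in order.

I, II, IV, III

Ratios: I = 2.83 / 1.66 ≈ 1.705; II = 1.99 / 1.21 ≈ 1.645; III = 2.91 / 1.47 ≈ 1.980; IV = 4.67 / 2.44 ≈ 1.914.
|Δ from 1.732|: I 0.027; II 0.087; III 0.248; IV 0.182.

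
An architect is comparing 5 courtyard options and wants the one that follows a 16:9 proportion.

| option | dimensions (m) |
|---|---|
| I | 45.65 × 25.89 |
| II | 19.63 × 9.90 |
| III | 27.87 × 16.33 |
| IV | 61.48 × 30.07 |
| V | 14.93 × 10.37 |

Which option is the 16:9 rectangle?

I

Ratios (long/short): I ≈ 1.763; II ≈ 1.983; III ≈ 1.707; IV ≈ 2.045; V ≈ 1.440.
16:9 ≈ 1.778; option I is nearest (Δ 0.015).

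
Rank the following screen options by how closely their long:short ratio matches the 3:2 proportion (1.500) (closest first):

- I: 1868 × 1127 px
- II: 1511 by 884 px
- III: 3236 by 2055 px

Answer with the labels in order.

I: 1868/1127 ≈ 1.657 → |1.657 − 1.500| = 0.157
II: 1511/884 ≈ 1.709 → |1.709 − 1.500| = 0.209
III: 3236/2055 ≈ 1.575 → |1.575 − 1.500| = 0.075

III, I, II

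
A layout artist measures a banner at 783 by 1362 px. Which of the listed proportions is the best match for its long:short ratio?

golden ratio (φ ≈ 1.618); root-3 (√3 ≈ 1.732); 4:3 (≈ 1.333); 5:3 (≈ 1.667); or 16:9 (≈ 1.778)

Ratio = 1362 / 783 ≈ 1.739.
Distances: golden ratio 1.618 (Δ 0.121); root-3 1.732 (Δ 0.007); 4:3 1.333 (Δ 0.406); 5:3 1.667 (Δ 0.072); 16:9 1.778 (Δ 0.039).

root-3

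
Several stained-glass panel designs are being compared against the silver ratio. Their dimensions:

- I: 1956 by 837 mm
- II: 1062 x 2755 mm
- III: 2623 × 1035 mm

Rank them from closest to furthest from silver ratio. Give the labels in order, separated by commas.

Ratios: I = 1956 / 837 ≈ 2.337; II = 2755 / 1062 ≈ 2.594; III = 2623 / 1035 ≈ 2.534.
|Δ from 2.414|: I 0.077; II 0.180; III 0.120.

I, III, II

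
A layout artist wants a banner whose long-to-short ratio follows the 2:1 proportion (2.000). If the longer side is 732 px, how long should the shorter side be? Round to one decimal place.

2:1 = 2.00000.
Shorter side = 732 ÷ 2.00000 ≈ 366.000 → 366.0 px.

366.0 px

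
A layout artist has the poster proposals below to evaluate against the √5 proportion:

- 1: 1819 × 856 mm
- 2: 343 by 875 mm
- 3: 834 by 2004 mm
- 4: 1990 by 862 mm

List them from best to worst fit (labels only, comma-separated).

4, 1, 3, 2

Ratios: 1 = 1819 / 856 ≈ 2.125; 2 = 875 / 343 ≈ 2.551; 3 = 2004 / 834 ≈ 2.403; 4 = 1990 / 862 ≈ 2.309.
|Δ from 2.236|: 1 0.111; 2 0.315; 3 0.167; 4 0.073.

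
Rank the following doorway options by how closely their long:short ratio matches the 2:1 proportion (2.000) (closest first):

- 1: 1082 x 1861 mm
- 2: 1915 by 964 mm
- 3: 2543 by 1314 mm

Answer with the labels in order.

Ratios: 1 = 1861 / 1082 ≈ 1.720; 2 = 1915 / 964 ≈ 1.987; 3 = 2543 / 1314 ≈ 1.935.
|Δ from 2.000|: 1 0.280; 2 0.013; 3 0.065.

2, 3, 1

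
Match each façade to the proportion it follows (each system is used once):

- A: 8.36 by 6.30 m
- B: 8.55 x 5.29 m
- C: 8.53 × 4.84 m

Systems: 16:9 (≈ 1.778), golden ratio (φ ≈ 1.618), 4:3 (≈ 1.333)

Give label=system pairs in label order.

Ratios: A ≈ 1.327; B ≈ 1.616; C ≈ 1.762.
Targets: 16:9 ≈ 1.778; golden ratio ≈ 1.618; 4:3 ≈ 1.333.

A=4:3, B=golden ratio, C=16:9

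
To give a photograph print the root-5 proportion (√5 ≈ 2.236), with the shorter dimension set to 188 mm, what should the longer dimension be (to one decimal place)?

420.4 mm

root-5 ≈ 2.23607.
Longer side = 188 × 2.23607 ≈ 420.381 → 420.4 mm.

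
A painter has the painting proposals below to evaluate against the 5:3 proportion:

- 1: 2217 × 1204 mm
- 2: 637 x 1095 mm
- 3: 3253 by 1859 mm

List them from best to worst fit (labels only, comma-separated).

2, 3, 1

Ratios: 1 = 2217 / 1204 ≈ 1.841; 2 = 1095 / 637 ≈ 1.719; 3 = 3253 / 1859 ≈ 1.750.
|Δ from 1.667|: 1 0.174; 2 0.052; 3 0.083.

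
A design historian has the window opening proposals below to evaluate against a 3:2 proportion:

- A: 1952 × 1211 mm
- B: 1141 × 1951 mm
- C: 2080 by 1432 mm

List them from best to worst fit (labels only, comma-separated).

Ratios: A = 1952 / 1211 ≈ 1.612; B = 1951 / 1141 ≈ 1.710; C = 2080 / 1432 ≈ 1.453.
|Δ from 1.500|: A 0.112; B 0.210; C 0.047.

C, A, B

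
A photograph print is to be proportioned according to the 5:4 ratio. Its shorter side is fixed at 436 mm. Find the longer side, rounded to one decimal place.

545.0 mm

5:4 = 1.25000.
Longer side = 436 × 1.25000 ≈ 545.000 → 545.0 mm.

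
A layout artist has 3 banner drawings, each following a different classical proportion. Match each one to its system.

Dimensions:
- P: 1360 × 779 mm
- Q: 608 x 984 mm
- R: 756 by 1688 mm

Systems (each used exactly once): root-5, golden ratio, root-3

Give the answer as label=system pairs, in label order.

P = 1360/779 ≈ 1.746 → root-3 (1.732)
Q = 984/608 ≈ 1.618 → golden ratio (1.618)
R = 1688/756 ≈ 2.233 → root-5 (2.236)

P=root-3, Q=golden ratio, R=root-5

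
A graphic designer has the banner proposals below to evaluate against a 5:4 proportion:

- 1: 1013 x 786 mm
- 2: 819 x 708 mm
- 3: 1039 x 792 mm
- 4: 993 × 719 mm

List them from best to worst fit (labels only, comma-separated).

1: 1013/786 ≈ 1.289 → |1.289 − 1.250| = 0.039
2: 819/708 ≈ 1.157 → |1.157 − 1.250| = 0.093
3: 1039/792 ≈ 1.312 → |1.312 − 1.250| = 0.062
4: 993/719 ≈ 1.381 → |1.381 − 1.250| = 0.131

1, 3, 2, 4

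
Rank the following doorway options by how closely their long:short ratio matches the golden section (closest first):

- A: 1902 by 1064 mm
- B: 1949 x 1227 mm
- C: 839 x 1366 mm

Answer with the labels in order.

C, B, A

Ratios: A = 1902 / 1064 ≈ 1.788; B = 1949 / 1227 ≈ 1.588; C = 1366 / 839 ≈ 1.628.
|Δ from 1.618|: A 0.170; B 0.030; C 0.010.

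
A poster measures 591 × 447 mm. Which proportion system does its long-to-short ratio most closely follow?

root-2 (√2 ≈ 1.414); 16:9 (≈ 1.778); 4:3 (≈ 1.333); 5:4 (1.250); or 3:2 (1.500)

4:3

591/447 ≈ 1.322. Nearest candidates are 4:3 (1.333, off by 0.011) and 5:4 (1.250, off by 0.072).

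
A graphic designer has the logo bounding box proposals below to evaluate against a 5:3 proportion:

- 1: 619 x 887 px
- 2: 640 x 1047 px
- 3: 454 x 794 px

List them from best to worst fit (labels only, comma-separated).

2, 3, 1

1: 887/619 ≈ 1.433 → |1.433 − 1.667| = 0.234
2: 1047/640 ≈ 1.636 → |1.636 − 1.667| = 0.031
3: 794/454 ≈ 1.749 → |1.749 − 1.667| = 0.082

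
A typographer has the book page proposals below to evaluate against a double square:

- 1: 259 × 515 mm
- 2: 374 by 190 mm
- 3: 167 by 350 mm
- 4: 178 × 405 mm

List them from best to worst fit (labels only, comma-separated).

1: 515/259 ≈ 1.988 → |1.988 − 2.000| = 0.012
2: 374/190 ≈ 1.968 → |1.968 − 2.000| = 0.032
3: 350/167 ≈ 2.096 → |2.096 − 2.000| = 0.096
4: 405/178 ≈ 2.275 → |2.275 − 2.000| = 0.275

1, 2, 3, 4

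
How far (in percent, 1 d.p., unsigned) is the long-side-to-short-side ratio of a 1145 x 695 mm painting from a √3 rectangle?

4.9%

Ratio = 1145 / 695 ≈ 1.6475.
Ideal root-3 ≈ 1.7321. |1.6475 − 1.7321| / 1.7321 ≈ 4.88% → 4.9%.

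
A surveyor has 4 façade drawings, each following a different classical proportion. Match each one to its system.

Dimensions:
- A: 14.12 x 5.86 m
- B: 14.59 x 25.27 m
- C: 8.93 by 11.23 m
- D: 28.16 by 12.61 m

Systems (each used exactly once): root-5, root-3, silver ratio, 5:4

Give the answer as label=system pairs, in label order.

A=silver ratio, B=root-3, C=5:4, D=root-5

Ratios: A ≈ 2.410; B ≈ 1.732; C ≈ 1.258; D ≈ 2.233.
Targets: root-5 ≈ 2.236; root-3 ≈ 1.732; silver ratio ≈ 2.414; 5:4 ≈ 1.250.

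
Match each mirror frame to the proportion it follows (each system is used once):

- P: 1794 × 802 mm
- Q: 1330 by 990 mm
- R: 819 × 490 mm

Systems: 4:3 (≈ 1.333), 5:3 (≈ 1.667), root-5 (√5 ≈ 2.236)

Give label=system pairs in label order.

Ratios: P ≈ 2.237; Q ≈ 1.343; R ≈ 1.671.
Targets: 4:3 ≈ 1.333; 5:3 ≈ 1.667; root-5 ≈ 2.236.

P=root-5, Q=4:3, R=5:3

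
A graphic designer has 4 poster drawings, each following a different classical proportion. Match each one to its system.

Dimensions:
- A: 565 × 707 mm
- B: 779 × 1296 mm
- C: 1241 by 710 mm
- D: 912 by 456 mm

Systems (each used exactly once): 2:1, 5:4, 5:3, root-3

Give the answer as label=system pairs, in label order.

A=5:4, B=5:3, C=root-3, D=2:1

A = 707/565 ≈ 1.251 → 5:4 (1.250)
B = 1296/779 ≈ 1.664 → 5:3 (1.667)
C = 1241/710 ≈ 1.748 → root-3 (1.732)
D = 912/456 ≈ 2.000 → 2:1 (2.000)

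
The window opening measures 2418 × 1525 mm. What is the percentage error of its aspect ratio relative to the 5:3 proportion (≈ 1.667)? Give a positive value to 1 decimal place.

4.9%

Ratio = 2418 / 1525 ≈ 1.5856.
Ideal 5:3 ≈ 1.6667. |1.5856 − 1.6667| / 1.6667 ≈ 4.87% → 4.9%.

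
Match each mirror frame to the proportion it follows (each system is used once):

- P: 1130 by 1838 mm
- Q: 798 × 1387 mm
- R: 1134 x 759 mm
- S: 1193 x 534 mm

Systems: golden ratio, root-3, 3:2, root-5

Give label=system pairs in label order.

P=golden ratio, Q=root-3, R=3:2, S=root-5

P = 1838/1130 ≈ 1.627 → golden ratio (1.618)
Q = 1387/798 ≈ 1.738 → root-3 (1.732)
R = 1134/759 ≈ 1.494 → 3:2 (1.500)
S = 1193/534 ≈ 2.234 → root-5 (2.236)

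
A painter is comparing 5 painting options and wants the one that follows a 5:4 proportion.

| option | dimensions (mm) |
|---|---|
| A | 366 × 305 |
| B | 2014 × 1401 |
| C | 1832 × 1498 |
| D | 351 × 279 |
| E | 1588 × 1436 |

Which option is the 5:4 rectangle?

D

Ratios (long/short): A ≈ 1.200; B ≈ 1.438; C ≈ 1.223; D ≈ 1.258; E ≈ 1.106.
5:4 ≈ 1.250; option D is nearest (Δ 0.008).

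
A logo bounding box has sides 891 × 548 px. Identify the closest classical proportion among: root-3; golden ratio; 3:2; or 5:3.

Ratio = 891 / 548 ≈ 1.626.
Distances: root-3 1.732 (Δ 0.106); golden ratio 1.618 (Δ 0.008); 3:2 1.500 (Δ 0.126); 5:3 1.667 (Δ 0.041).

golden ratio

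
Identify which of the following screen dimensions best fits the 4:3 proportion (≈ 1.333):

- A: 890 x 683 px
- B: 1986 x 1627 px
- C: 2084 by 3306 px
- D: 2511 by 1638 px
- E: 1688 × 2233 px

Ratios (long/short): A ≈ 1.303; B ≈ 1.221; C ≈ 1.586; D ≈ 1.533; E ≈ 1.323.
4:3 ≈ 1.333; option E is nearest (Δ 0.010).

E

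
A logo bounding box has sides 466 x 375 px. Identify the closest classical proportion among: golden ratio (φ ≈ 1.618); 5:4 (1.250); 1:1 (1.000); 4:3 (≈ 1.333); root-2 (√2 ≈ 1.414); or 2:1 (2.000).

5:4

466/375 ≈ 1.243. Nearest candidates are 5:4 (1.250, off by 0.007) and 4:3 (1.333, off by 0.090).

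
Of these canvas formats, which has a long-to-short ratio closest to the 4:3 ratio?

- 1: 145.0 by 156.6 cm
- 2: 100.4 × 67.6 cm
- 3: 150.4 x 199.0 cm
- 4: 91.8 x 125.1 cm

3

Ratios (long/short): 1 ≈ 1.080; 2 ≈ 1.485; 3 ≈ 1.323; 4 ≈ 1.363.
4:3 ≈ 1.333; option 3 is nearest (Δ 0.010).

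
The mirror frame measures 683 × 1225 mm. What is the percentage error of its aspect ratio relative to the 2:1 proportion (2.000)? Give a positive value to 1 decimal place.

10.3%

Ratio = 1225 / 683 ≈ 1.7936.
Ideal 2:1 = 2.0000. |1.7936 − 2.0000| / 2.0000 ≈ 10.32% → 10.3%.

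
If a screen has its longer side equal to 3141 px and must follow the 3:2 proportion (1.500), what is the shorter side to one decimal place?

2094.0 px

3:2 = 1.50000.
Shorter side = 3141 ÷ 1.50000 ≈ 2094.000 → 2094.0 px.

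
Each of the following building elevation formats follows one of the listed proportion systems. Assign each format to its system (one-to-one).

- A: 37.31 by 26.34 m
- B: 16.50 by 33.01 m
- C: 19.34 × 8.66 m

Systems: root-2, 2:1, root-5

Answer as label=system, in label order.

A = 37.31/26.34 ≈ 1.416 → root-2 (1.414)
B = 33.01/16.50 ≈ 2.001 → 2:1 (2.000)
C = 19.34/8.66 ≈ 2.233 → root-5 (2.236)

A=root-2, B=2:1, C=root-5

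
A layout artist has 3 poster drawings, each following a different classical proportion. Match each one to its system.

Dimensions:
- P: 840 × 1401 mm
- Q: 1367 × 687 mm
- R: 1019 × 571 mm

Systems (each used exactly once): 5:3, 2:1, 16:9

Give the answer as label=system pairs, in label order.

P = 1401/840 ≈ 1.668 → 5:3 (1.667)
Q = 1367/687 ≈ 1.990 → 2:1 (2.000)
R = 1019/571 ≈ 1.785 → 16:9 (1.778)

P=5:3, Q=2:1, R=16:9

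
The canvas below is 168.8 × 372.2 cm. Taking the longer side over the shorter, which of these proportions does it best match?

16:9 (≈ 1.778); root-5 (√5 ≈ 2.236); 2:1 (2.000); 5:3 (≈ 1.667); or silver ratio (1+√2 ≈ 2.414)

root-5

Ratio = 372.2 / 168.8 ≈ 2.205.
Distances: 16:9 1.778 (Δ 0.427); root-5 2.236 (Δ 0.031); 2:1 2.000 (Δ 0.205); 5:3 1.667 (Δ 0.538); silver ratio 2.414 (Δ 0.209).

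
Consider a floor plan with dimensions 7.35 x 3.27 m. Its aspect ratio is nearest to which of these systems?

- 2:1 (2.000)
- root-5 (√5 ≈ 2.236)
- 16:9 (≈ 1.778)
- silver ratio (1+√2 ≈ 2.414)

root-5

Ratio = 7.35 / 3.27 ≈ 2.248.
Distances: 2:1 2.000 (Δ 0.248); root-5 2.236 (Δ 0.012); 16:9 1.778 (Δ 0.470); silver ratio 2.414 (Δ 0.166).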